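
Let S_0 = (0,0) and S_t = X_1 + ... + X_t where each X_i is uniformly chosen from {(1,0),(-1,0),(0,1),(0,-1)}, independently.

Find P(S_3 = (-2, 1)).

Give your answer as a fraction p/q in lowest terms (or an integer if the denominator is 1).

Answer: 3/64

Derivation:
Let h be the number of horizontal steps (so 3-h are vertical). To end at (-2,1) need (h-2)/2 right-steps and ((3-h)+1)/2 up-steps.
Sum over h with 2 ≤ h ≤ 2, h ≡ 0 (mod 2), 3-h ≡ 1 (mod 2):
h=2: C(3,2)·C(2,0)·C(1,1) = 3·1·1 = 3
Total favorable: 3
Total paths: 4^3 = 64
P = 3/64 = 3/64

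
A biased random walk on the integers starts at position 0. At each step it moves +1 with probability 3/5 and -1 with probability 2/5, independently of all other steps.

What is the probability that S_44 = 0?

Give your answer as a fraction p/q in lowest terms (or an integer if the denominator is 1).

To be at 0 after 44 steps: need exactly 22 steps of +1 and 22 of -1.
Number of such sequences: C(44,22) = 2104098963720
Each has probability (3/5)^22 · (2/5)^22 = 131621703842267136/5684341886080801486968994140625
P = 2104098963720 · 131621703842267136/5684341886080801486968994140625 = 55389018131515004638602461184/1136868377216160297393798828125

Answer: 55389018131515004638602461184/1136868377216160297393798828125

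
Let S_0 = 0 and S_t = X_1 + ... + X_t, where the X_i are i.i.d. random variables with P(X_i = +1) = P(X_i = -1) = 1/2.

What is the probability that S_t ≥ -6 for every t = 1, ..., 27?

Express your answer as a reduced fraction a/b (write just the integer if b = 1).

Answer: 109396395/134217728

Derivation:
Let f(t,s) = #length-t paths at position s with S_1..S_t all ≥ -6.
f(t,s) = f(t-1,s-1) + f(t-1,s+1) for s ≥ -6; f(t,s) = 0 for s < -6.
t=0: f(0,0)=1
t=1: f(1,-1)=1 f(1,1)=1
t=2: f(2,-2)=1 f(2,0)=2 f(2,2)=1
t=3: f(3,-3)=1 f(3,-1)=3 f(3,1)=3 f(3,3)=1
t=4: f(4,-4)=1 f(4,-2)=4 f(4,0)=6 f(4,2)=4 f(4,4)=1
t=5: f(5,-5)=1 f(5,-3)=5 f(5,-1)=10 f(5,1)=10 f(5,3)=5 f(5,5)=1
t=6: f(6,-6)=1 f(6,-4)=6 f(6,-2)=15 f(6,0)=20 f(6,2)=15 f(6,4)=6 f(6,6)=1
t=7: f(7,-5)=7 f(7,-3)=21 f(7,-1)=35 f(7,1)=35 f(7,3)=21 f(7,5)=7 f(7,7)=1
t=8: f(8,-6)=7 f(8,-4)=28 f(8,-2)=56 f(8,0)=70 f(8,2)=56 f(8,4)=28 f(8,6)=8 f(8,8)=1
t=9: f(9,-5)=35 f(9,-3)=84 f(9,-1)=126 f(9,1)=126 f(9,3)=84 f(9,5)=36 f(9,7)=9 f(9,9)=1
t=10: f(10,-6)=35 f(10,-4)=119 f(10,-2)=210 f(10,0)=252 f(10,2)=210 f(10,4)=120 f(10,6)=45 f(10,8)=10 f(10,10)=1
t=11: f(11,-5)=154 f(11,-3)=329 f(11,-1)=462 f(11,1)=462 f(11,3)=330 f(11,5)=165 f(11,7)=55 f(11,9)=11 f(11,11)=1
t=12: f(12,-6)=154 f(12,-4)=483 f(12,-2)=791 f(12,0)=924 f(12,2)=792 f(12,4)=495 f(12,6)=220 f(12,8)=66 f(12,10)=12 f(12,12)=1
t=13: f(13,-5)=637 f(13,-3)=1274 f(13,-1)=1715 f(13,1)=1716 f(13,3)=1287 f(13,5)=715 f(13,7)=286 f(13,9)=78 f(13,11)=13 f(13,13)=1
t=14: f(14,-6)=637 f(14,-4)=1911 f(14,-2)=2989 f(14,0)=3431 f(14,2)=3003 f(14,4)=2002 f(14,6)=1001 f(14,8)=364 f(14,10)=91 f(14,12)=14 f(14,14)=1
t=15: f(15,-5)=2548 f(15,-3)=4900 f(15,-1)=6420 f(15,1)=6434 f(15,3)=5005 f(15,5)=3003 f(15,7)=1365 f(15,9)=455 f(15,11)=105 f(15,13)=15 f(15,15)=1
t=16: f(16,-6)=2548 f(16,-4)=7448 f(16,-2)=11320 f(16,0)=12854 f(16,2)=11439 f(16,4)=8008 f(16,6)=4368 f(16,8)=1820 f(16,10)=560 f(16,12)=120 f(16,14)=16 f(16,16)=1
t=17: f(17,-5)=9996 f(17,-3)=18768 f(17,-1)=24174 f(17,1)=24293 f(17,3)=19447 f(17,5)=12376 f(17,7)=6188 f(17,9)=2380 f(17,11)=680 f(17,13)=136 f(17,15)=17 f(17,17)=1
t=18: f(18,-6)=9996 f(18,-4)=28764 f(18,-2)=42942 f(18,0)=48467 f(18,2)=43740 f(18,4)=31823 f(18,6)=18564 f(18,8)=8568 f(18,10)=3060 f(18,12)=816 f(18,14)=153 f(18,16)=18 f(18,18)=1
t=19: f(19,-5)=38760 f(19,-3)=71706 f(19,-1)=91409 f(19,1)=92207 f(19,3)=75563 f(19,5)=50387 f(19,7)=27132 f(19,9)=11628 f(19,11)=3876 f(19,13)=969 f(19,15)=171 f(19,17)=19 f(19,19)=1
t=20: f(20,-6)=38760 f(20,-4)=110466 f(20,-2)=163115 f(20,0)=183616 f(20,2)=167770 f(20,4)=125950 f(20,6)=77519 f(20,8)=38760 f(20,10)=15504 f(20,12)=4845 f(20,14)=1140 f(20,16)=190 f(20,18)=20 f(20,20)=1
t=21: f(21,-5)=149226 f(21,-3)=273581 f(21,-1)=346731 f(21,1)=351386 f(21,3)=293720 f(21,5)=203469 f(21,7)=116279 f(21,9)=54264 f(21,11)=20349 f(21,13)=5985 f(21,15)=1330 f(21,17)=210 f(21,19)=21 f(21,21)=1
t=22: f(22,-6)=149226 f(22,-4)=422807 f(22,-2)=620312 f(22,0)=698117 f(22,2)=645106 f(22,4)=497189 f(22,6)=319748 f(22,8)=170543 f(22,10)=74613 f(22,12)=26334 f(22,14)=7315 f(22,16)=1540 f(22,18)=231 f(22,20)=22 f(22,22)=1
t=23: f(23,-5)=572033 f(23,-3)=1043119 f(23,-1)=1318429 f(23,1)=1343223 f(23,3)=1142295 f(23,5)=816937 f(23,7)=490291 f(23,9)=245156 f(23,11)=100947 f(23,13)=33649 f(23,15)=8855 f(23,17)=1771 f(23,19)=253 f(23,21)=23 f(23,23)=1
t=24: f(24,-6)=572033 f(24,-4)=1615152 f(24,-2)=2361548 f(24,0)=2661652 f(24,2)=2485518 f(24,4)=1959232 f(24,6)=1307228 f(24,8)=735447 f(24,10)=346103 f(24,12)=134596 f(24,14)=42504 f(24,16)=10626 f(24,18)=2024 f(24,20)=276 f(24,22)=24 f(24,24)=1
t=25: f(25,-5)=2187185 f(25,-3)=3976700 f(25,-1)=5023200 f(25,1)=5147170 f(25,3)=4444750 f(25,5)=3266460 f(25,7)=2042675 f(25,9)=1081550 f(25,11)=480699 f(25,13)=177100 f(25,15)=53130 f(25,17)=12650 f(25,19)=2300 f(25,21)=300 f(25,23)=25 f(25,25)=1
t=26: f(26,-6)=2187185 f(26,-4)=6163885 f(26,-2)=8999900 f(26,0)=10170370 f(26,2)=9591920 f(26,4)=7711210 f(26,6)=5309135 f(26,8)=3124225 f(26,10)=1562249 f(26,12)=657799 f(26,14)=230230 f(26,16)=65780 f(26,18)=14950 f(26,20)=2600 f(26,22)=325 f(26,24)=26 f(26,26)=1
t=27: f(27,-5)=8351070 f(27,-3)=15163785 f(27,-1)=19170270 f(27,1)=19762290 f(27,3)=17303130 f(27,5)=13020345 f(27,7)=8433360 f(27,9)=4686474 f(27,11)=2220048 f(27,13)=888029 f(27,15)=296010 f(27,17)=80730 f(27,19)=17550 f(27,21)=2925 f(27,23)=351 f(27,25)=27 f(27,27)=1
Σ_s f(27,s) = 109396395
P = 109396395/134217728 = 109396395/134217728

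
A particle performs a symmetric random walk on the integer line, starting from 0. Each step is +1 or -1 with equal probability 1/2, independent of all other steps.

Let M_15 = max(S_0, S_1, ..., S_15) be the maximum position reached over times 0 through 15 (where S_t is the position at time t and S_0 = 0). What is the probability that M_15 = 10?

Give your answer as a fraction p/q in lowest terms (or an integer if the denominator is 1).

Let M_15 = max(S_0,...,S_15). Use the reflection principle: for j ≥ 1, #{paths with M_15 ≥ j} = #{S_15 ≥ j} + #{S_15 ≥ j+1}.
By reflection, #{M_15 ≥ 10} = #{S_15 ≥ 10} + #{S_15 ≥ 11} = 121 + 121 = 242.
#{M_15 ≥ 11} = #{S_15 ≥ 11} + #{S_15 ≥ 12} = 121 + 16 = 137.
#{M_15 = 10} = 242 - 137 = 105.
P(M_15 = 10) = 105/32768 = 105/32768

Answer: 105/32768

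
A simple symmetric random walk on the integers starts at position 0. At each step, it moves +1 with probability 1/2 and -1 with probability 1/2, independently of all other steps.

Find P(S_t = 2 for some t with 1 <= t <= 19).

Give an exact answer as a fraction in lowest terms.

Count via complement. Let g(t,s) = #length-t paths at position s with S_1..S_t all ≠ 2.
g(t,s) = g(t-1,s-1) + g(t-1,s+1) for s ≠ 2; g(t,2) = 0.
t=0: g(0,0)=1
t=1: g(1,-1)=1 g(1,1)=1
t=2: g(2,-2)=1 g(2,0)=2
t=3: g(3,-3)=1 g(3,-1)=3 g(3,1)=2
t=4: g(4,-4)=1 g(4,-2)=4 g(4,0)=5
t=5: g(5,-5)=1 g(5,-3)=5 g(5,-1)=9 g(5,1)=5
t=6: g(6,-6)=1 g(6,-4)=6 g(6,-2)=14 g(6,0)=14
t=7: g(7,-7)=1 g(7,-5)=7 g(7,-3)=20 g(7,-1)=28 g(7,1)=14
t=8: g(8,-8)=1 g(8,-6)=8 g(8,-4)=27 g(8,-2)=48 g(8,0)=42
t=9: g(9,-9)=1 g(9,-7)=9 g(9,-5)=35 g(9,-3)=75 g(9,-1)=90 g(9,1)=42
t=10: g(10,-10)=1 g(10,-8)=10 g(10,-6)=44 g(10,-4)=110 g(10,-2)=165 g(10,0)=132
t=11: g(11,-11)=1 g(11,-9)=11 g(11,-7)=54 g(11,-5)=154 g(11,-3)=275 g(11,-1)=297 g(11,1)=132
t=12: g(12,-12)=1 g(12,-10)=12 g(12,-8)=65 g(12,-6)=208 g(12,-4)=429 g(12,-2)=572 g(12,0)=429
t=13: g(13,-13)=1 g(13,-11)=13 g(13,-9)=77 g(13,-7)=273 g(13,-5)=637 g(13,-3)=1001 g(13,-1)=1001 g(13,1)=429
t=14: g(14,-14)=1 g(14,-12)=14 g(14,-10)=90 g(14,-8)=350 g(14,-6)=910 g(14,-4)=1638 g(14,-2)=2002 g(14,0)=1430
t=15: g(15,-15)=1 g(15,-13)=15 g(15,-11)=104 g(15,-9)=440 g(15,-7)=1260 g(15,-5)=2548 g(15,-3)=3640 g(15,-1)=3432 g(15,1)=1430
t=16: g(16,-16)=1 g(16,-14)=16 g(16,-12)=119 g(16,-10)=544 g(16,-8)=1700 g(16,-6)=3808 g(16,-4)=6188 g(16,-2)=7072 g(16,0)=4862
t=17: g(17,-17)=1 g(17,-15)=17 g(17,-13)=135 g(17,-11)=663 g(17,-9)=2244 g(17,-7)=5508 g(17,-5)=9996 g(17,-3)=13260 g(17,-1)=11934 g(17,1)=4862
t=18: g(18,-18)=1 g(18,-16)=18 g(18,-14)=152 g(18,-12)=798 g(18,-10)=2907 g(18,-8)=7752 g(18,-6)=15504 g(18,-4)=23256 g(18,-2)=25194 g(18,0)=16796
t=19: g(19,-19)=1 g(19,-17)=19 g(19,-15)=170 g(19,-13)=950 g(19,-11)=3705 g(19,-9)=10659 g(19,-7)=23256 g(19,-5)=38760 g(19,-3)=48450 g(19,-1)=41990 g(19,1)=16796
Paths never hitting 2: Σ_s g(19,s) = 184756
Paths hitting 2: 2^19 - 184756 = 339532
P = 339532/524288 = 84883/131072

Answer: 84883/131072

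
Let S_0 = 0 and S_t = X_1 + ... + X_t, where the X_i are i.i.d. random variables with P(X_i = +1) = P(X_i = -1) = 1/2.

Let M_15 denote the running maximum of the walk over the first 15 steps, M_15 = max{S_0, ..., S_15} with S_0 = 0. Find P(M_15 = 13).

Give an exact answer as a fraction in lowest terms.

Answer: 15/32768

Derivation:
Let M_15 = max(S_0,...,S_15). Use the reflection principle: for j ≥ 1, #{paths with M_15 ≥ j} = #{S_15 ≥ j} + #{S_15 ≥ j+1}.
By reflection, #{M_15 ≥ 13} = #{S_15 ≥ 13} + #{S_15 ≥ 14} = 16 + 1 = 17.
#{M_15 ≥ 14} = #{S_15 ≥ 14} + #{S_15 ≥ 15} = 1 + 1 = 2.
#{M_15 = 13} = 17 - 2 = 15.
P(M_15 = 13) = 15/32768 = 15/32768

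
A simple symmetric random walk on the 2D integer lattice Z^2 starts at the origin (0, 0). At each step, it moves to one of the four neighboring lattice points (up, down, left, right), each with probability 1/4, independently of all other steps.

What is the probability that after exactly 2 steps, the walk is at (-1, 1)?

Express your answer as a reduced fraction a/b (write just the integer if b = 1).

Let h be the number of horizontal steps (so 2-h are vertical). To end at (-1,1) need (h-1)/2 right-steps and ((2-h)+1)/2 up-steps.
Sum over h with 1 ≤ h ≤ 1, h ≡ 1 (mod 2), 2-h ≡ 1 (mod 2):
h=1: C(2,1)·C(1,0)·C(1,1) = 2·1·1 = 2
Total favorable: 2
Total paths: 4^2 = 16
P = 2/16 = 1/8

Answer: 1/8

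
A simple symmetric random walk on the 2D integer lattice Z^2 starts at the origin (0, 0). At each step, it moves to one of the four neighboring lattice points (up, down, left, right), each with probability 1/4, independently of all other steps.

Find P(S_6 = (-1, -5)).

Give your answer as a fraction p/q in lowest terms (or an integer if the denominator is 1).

Answer: 3/2048

Derivation:
Let h be the number of horizontal steps (so 6-h are vertical). To end at (-1,-5) need (h-1)/2 right-steps and ((6-h)-5)/2 up-steps.
Sum over h with 1 ≤ h ≤ 1, h ≡ 1 (mod 2), 6-h ≡ 1 (mod 2):
h=1: C(6,1)·C(1,0)·C(5,0) = 6·1·1 = 6
Total favorable: 6
Total paths: 4^6 = 4096
P = 6/4096 = 3/2048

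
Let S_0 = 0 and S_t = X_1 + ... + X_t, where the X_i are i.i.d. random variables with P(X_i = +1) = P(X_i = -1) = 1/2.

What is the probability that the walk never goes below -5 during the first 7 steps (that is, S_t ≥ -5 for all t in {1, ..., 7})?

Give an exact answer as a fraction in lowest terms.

Answer: 63/64

Derivation:
Let f(t,s) = #length-t paths at position s with S_1..S_t all ≥ -5.
f(t,s) = f(t-1,s-1) + f(t-1,s+1) for s ≥ -5; f(t,s) = 0 for s < -5.
t=0: f(0,0)=1
t=1: f(1,-1)=1 f(1,1)=1
t=2: f(2,-2)=1 f(2,0)=2 f(2,2)=1
t=3: f(3,-3)=1 f(3,-1)=3 f(3,1)=3 f(3,3)=1
t=4: f(4,-4)=1 f(4,-2)=4 f(4,0)=6 f(4,2)=4 f(4,4)=1
t=5: f(5,-5)=1 f(5,-3)=5 f(5,-1)=10 f(5,1)=10 f(5,3)=5 f(5,5)=1
t=6: f(6,-4)=6 f(6,-2)=15 f(6,0)=20 f(6,2)=15 f(6,4)=6 f(6,6)=1
t=7: f(7,-5)=6 f(7,-3)=21 f(7,-1)=35 f(7,1)=35 f(7,3)=21 f(7,5)=7 f(7,7)=1
Σ_s f(7,s) = 126
P = 126/128 = 63/64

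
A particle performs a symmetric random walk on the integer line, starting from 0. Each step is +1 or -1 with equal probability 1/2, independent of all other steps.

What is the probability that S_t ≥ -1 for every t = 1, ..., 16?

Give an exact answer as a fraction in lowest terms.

Let f(t,s) = #length-t paths at position s with S_1..S_t all ≥ -1.
f(t,s) = f(t-1,s-1) + f(t-1,s+1) for s ≥ -1; f(t,s) = 0 for s < -1.
t=0: f(0,0)=1
t=1: f(1,-1)=1 f(1,1)=1
t=2: f(2,0)=2 f(2,2)=1
t=3: f(3,-1)=2 f(3,1)=3 f(3,3)=1
t=4: f(4,0)=5 f(4,2)=4 f(4,4)=1
t=5: f(5,-1)=5 f(5,1)=9 f(5,3)=5 f(5,5)=1
t=6: f(6,0)=14 f(6,2)=14 f(6,4)=6 f(6,6)=1
t=7: f(7,-1)=14 f(7,1)=28 f(7,3)=20 f(7,5)=7 f(7,7)=1
t=8: f(8,0)=42 f(8,2)=48 f(8,4)=27 f(8,6)=8 f(8,8)=1
t=9: f(9,-1)=42 f(9,1)=90 f(9,3)=75 f(9,5)=35 f(9,7)=9 f(9,9)=1
t=10: f(10,0)=132 f(10,2)=165 f(10,4)=110 f(10,6)=44 f(10,8)=10 f(10,10)=1
t=11: f(11,-1)=132 f(11,1)=297 f(11,3)=275 f(11,5)=154 f(11,7)=54 f(11,9)=11 f(11,11)=1
t=12: f(12,0)=429 f(12,2)=572 f(12,4)=429 f(12,6)=208 f(12,8)=65 f(12,10)=12 f(12,12)=1
t=13: f(13,-1)=429 f(13,1)=1001 f(13,3)=1001 f(13,5)=637 f(13,7)=273 f(13,9)=77 f(13,11)=13 f(13,13)=1
t=14: f(14,0)=1430 f(14,2)=2002 f(14,4)=1638 f(14,6)=910 f(14,8)=350 f(14,10)=90 f(14,12)=14 f(14,14)=1
t=15: f(15,-1)=1430 f(15,1)=3432 f(15,3)=3640 f(15,5)=2548 f(15,7)=1260 f(15,9)=440 f(15,11)=104 f(15,13)=15 f(15,15)=1
t=16: f(16,0)=4862 f(16,2)=7072 f(16,4)=6188 f(16,6)=3808 f(16,8)=1700 f(16,10)=544 f(16,12)=119 f(16,14)=16 f(16,16)=1
Σ_s f(16,s) = 24310
P = 24310/65536 = 12155/32768

Answer: 12155/32768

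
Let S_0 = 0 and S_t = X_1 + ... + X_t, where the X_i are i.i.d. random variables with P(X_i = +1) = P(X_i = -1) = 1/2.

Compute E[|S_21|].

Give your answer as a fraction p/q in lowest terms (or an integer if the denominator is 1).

S_21 takes values m ≡ 1 (mod 2) with |m| ≤ 21; P(S_21=m) = C(21,(21+m)/2)/2^21.
Total paths: 2^21 = 2097152
Distribution: P(S=-21)=1/2097152, P(S=-19)=21/2097152, P(S=-17)=210/2097152, P(S=-15)=1330/2097152, P(S=-13)=5985/2097152, P(S=-11)=20349/2097152, P(S=-9)=54264/2097152, P(S=-7)=116280/2097152, P(S=-5)=203490/2097152, P(S=-3)=293930/2097152, P(S=-1)=352716/2097152, P(S=1)=352716/2097152, P(S=3)=293930/2097152, P(S=5)=203490/2097152, P(S=7)=116280/2097152, P(S=9)=54264/2097152, P(S=11)=20349/2097152, P(S=13)=5985/2097152, P(S=15)=1330/2097152, P(S=17)=210/2097152, P(S=19)=21/2097152, P(S=21)=1/2097152
E[|S_21|] = Σ_m |m|·P(S_21=m) = 7759752/2097152 = 969969/262144

Answer: 969969/262144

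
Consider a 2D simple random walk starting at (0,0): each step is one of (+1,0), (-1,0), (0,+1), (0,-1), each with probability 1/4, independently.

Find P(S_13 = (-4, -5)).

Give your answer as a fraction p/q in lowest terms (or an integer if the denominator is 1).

Let h be the number of horizontal steps (so 13-h are vertical). To end at (-4,-5) need (h-4)/2 right-steps and ((13-h)-5)/2 up-steps.
Sum over h with 4 ≤ h ≤ 8, h ≡ 0 (mod 2), 13-h ≡ 1 (mod 2):
h=4: C(13,4)·C(4,0)·C(9,2) = 715·1·36 = 25740
h=6: C(13,6)·C(6,1)·C(7,1) = 1716·6·7 = 72072
h=8: C(13,8)·C(8,2)·C(5,0) = 1287·28·1 = 36036
Total favorable: 133848
Total paths: 4^13 = 67108864
P = 133848/67108864 = 16731/8388608

Answer: 16731/8388608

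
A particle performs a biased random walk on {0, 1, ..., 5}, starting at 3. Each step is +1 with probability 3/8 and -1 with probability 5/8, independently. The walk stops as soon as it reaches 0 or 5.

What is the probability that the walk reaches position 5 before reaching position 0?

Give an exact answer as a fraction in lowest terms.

Biased walk: p = 3/8, q = 5/8, r = q/p = 5/3
Gambler's ruin: P(hit 5 before 0 | start at 3) = (1 - r^a)/(1 - r^N)
r^3 = 125/27; r^5 = 3125/243
P = (1 - 125/27) / (1 - 3125/243) = -98/27 / -2882/243 = 441/1441

Answer: 441/1441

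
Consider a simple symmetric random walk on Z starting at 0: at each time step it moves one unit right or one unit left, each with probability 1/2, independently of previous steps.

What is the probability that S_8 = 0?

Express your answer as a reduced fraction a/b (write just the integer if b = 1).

To return to 0 after 8 steps: need exactly 4 steps of +1 and 4 of -1.
Favorable paths: C(8,4) = 70
Total paths: 2^8 = 256
P = 70/256 = 35/128

Answer: 35/128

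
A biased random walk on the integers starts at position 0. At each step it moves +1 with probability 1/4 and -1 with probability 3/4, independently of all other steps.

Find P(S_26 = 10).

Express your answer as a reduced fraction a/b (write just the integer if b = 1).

Answer: 10250086275/4503599627370496

Derivation:
To reach position 10 after 26 steps: need 18 steps of +1 and 8 steps of -1.
Number of such sequences: C(26,18) = 1562275
Each has probability (1/4)^18 · (3/4)^8 = 6561/4503599627370496
P = 1562275 · 6561/4503599627370496 = 10250086275/4503599627370496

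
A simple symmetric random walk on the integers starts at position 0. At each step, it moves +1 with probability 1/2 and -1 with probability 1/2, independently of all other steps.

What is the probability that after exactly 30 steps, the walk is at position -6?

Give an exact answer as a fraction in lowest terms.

To reach position -6 after 30 steps: need 12 steps of +1 and 18 of -1.
Favorable paths: C(30,12) = 86493225
Total paths: 2^30 = 1073741824
P = 86493225/1073741824 = 86493225/1073741824

Answer: 86493225/1073741824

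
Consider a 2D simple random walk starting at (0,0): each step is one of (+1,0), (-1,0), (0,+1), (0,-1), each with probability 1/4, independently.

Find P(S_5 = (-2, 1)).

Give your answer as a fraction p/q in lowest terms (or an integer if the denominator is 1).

Let h be the number of horizontal steps (so 5-h are vertical). To end at (-2,1) need (h-2)/2 right-steps and ((5-h)+1)/2 up-steps.
Sum over h with 2 ≤ h ≤ 4, h ≡ 0 (mod 2), 5-h ≡ 1 (mod 2):
h=2: C(5,2)·C(2,0)·C(3,2) = 10·1·3 = 30
h=4: C(5,4)·C(4,1)·C(1,1) = 5·4·1 = 20
Total favorable: 50
Total paths: 4^5 = 1024
P = 50/1024 = 25/512

Answer: 25/512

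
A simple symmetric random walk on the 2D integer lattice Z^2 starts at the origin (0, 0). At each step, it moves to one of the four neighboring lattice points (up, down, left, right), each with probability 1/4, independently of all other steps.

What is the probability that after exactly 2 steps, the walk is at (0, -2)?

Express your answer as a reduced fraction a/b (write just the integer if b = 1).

Let h be the number of horizontal steps (so 2-h are vertical). To end at (0,-2) need (h+0)/2 right-steps and ((2-h)-2)/2 up-steps.
Sum over h with 0 ≤ h ≤ 0, h ≡ 0 (mod 2), 2-h ≡ 0 (mod 2):
h=0: C(2,0)·C(0,0)·C(2,0) = 1·1·1 = 1
Total favorable: 1
Total paths: 4^2 = 16
P = 1/16 = 1/16

Answer: 1/16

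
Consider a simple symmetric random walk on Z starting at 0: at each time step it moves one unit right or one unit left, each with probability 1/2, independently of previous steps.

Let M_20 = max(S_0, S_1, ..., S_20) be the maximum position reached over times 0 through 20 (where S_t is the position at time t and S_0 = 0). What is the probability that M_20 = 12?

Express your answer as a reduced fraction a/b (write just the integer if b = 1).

Answer: 4845/1048576

Derivation:
Let M_20 = max(S_0,...,S_20). Use the reflection principle: for j ≥ 1, #{paths with M_20 ≥ j} = #{S_20 ≥ j} + #{S_20 ≥ j+1}.
By reflection, #{M_20 ≥ 12} = #{S_20 ≥ 12} + #{S_20 ≥ 13} = 6196 + 1351 = 7547.
#{M_20 ≥ 13} = #{S_20 ≥ 13} + #{S_20 ≥ 14} = 1351 + 1351 = 2702.
#{M_20 = 12} = 7547 - 2702 = 4845.
P(M_20 = 12) = 4845/1048576 = 4845/1048576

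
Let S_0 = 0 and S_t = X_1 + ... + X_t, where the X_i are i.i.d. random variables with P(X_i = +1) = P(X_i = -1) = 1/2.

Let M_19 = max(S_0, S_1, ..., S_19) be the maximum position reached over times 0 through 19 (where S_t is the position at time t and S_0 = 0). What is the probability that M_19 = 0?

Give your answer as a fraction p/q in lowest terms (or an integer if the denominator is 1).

Answer: 46189/262144

Derivation:
Let M_19 = max(S_0,...,S_19). Use the reflection principle: for j ≥ 1, #{paths with M_19 ≥ j} = #{S_19 ≥ j} + #{S_19 ≥ j+1}.
P(M_19 ≥ 0) = 1 since S_0 = 0, so #{M_19 ≥ 0} = 524288.
#{M_19 ≥ 1} = #{S_19 ≥ 1} + #{S_19 ≥ 2} = 262144 + 169766 = 431910.
#{M_19 = 0} = 524288 - 431910 = 92378.
P(M_19 = 0) = 92378/524288 = 46189/262144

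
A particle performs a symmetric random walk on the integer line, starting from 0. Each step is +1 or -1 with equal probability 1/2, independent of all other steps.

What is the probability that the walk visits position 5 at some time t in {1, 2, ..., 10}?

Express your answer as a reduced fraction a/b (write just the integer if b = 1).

Count via complement. Let g(t,s) = #length-t paths at position s with S_1..S_t all ≠ 5.
g(t,s) = g(t-1,s-1) + g(t-1,s+1) for s ≠ 5; g(t,5) = 0.
t=0: g(0,0)=1
t=1: g(1,-1)=1 g(1,1)=1
t=2: g(2,-2)=1 g(2,0)=2 g(2,2)=1
t=3: g(3,-3)=1 g(3,-1)=3 g(3,1)=3 g(3,3)=1
t=4: g(4,-4)=1 g(4,-2)=4 g(4,0)=6 g(4,2)=4 g(4,4)=1
t=5: g(5,-5)=1 g(5,-3)=5 g(5,-1)=10 g(5,1)=10 g(5,3)=5
t=6: g(6,-6)=1 g(6,-4)=6 g(6,-2)=15 g(6,0)=20 g(6,2)=15 g(6,4)=5
t=7: g(7,-7)=1 g(7,-5)=7 g(7,-3)=21 g(7,-1)=35 g(7,1)=35 g(7,3)=20
t=8: g(8,-8)=1 g(8,-6)=8 g(8,-4)=28 g(8,-2)=56 g(8,0)=70 g(8,2)=55 g(8,4)=20
t=9: g(9,-9)=1 g(9,-7)=9 g(9,-5)=36 g(9,-3)=84 g(9,-1)=126 g(9,1)=125 g(9,3)=75
t=10: g(10,-10)=1 g(10,-8)=10 g(10,-6)=45 g(10,-4)=120 g(10,-2)=210 g(10,0)=251 g(10,2)=200 g(10,4)=75
Paths never hitting 5: Σ_s g(10,s) = 912
Paths hitting 5: 2^10 - 912 = 112
P = 112/1024 = 7/64

Answer: 7/64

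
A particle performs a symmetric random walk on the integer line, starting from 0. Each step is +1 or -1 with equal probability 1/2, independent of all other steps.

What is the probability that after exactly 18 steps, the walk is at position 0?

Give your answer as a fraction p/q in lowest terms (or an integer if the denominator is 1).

Answer: 12155/65536

Derivation:
To return to 0 after 18 steps: need exactly 9 steps of +1 and 9 of -1.
Favorable paths: C(18,9) = 48620
Total paths: 2^18 = 262144
P = 48620/262144 = 12155/65536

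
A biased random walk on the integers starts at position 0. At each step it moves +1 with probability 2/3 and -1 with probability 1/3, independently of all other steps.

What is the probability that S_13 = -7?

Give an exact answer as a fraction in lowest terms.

To reach position -7 after 13 steps: need 3 steps of +1 and 10 steps of -1.
Number of such sequences: C(13,3) = 286
Each has probability (2/3)^3 · (1/3)^10 = 8/1594323
P = 286 · 8/1594323 = 2288/1594323

Answer: 2288/1594323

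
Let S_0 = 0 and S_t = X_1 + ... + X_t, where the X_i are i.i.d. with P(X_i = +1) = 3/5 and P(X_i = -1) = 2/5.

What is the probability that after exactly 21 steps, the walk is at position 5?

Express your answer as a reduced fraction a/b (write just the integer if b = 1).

To reach position 5 after 21 steps: need 13 steps of +1 and 8 steps of -1.
Number of such sequences: C(21,13) = 203490
Each has probability (3/5)^13 · (2/5)^8 = 408146688/476837158203125
P = 203490 · 408146688/476837158203125 = 16610753908224/95367431640625

Answer: 16610753908224/95367431640625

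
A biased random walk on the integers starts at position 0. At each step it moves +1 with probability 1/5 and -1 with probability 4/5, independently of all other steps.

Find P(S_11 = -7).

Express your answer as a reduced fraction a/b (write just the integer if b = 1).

Answer: 2883584/9765625

Derivation:
To reach position -7 after 11 steps: need 2 steps of +1 and 9 steps of -1.
Number of such sequences: C(11,2) = 55
Each has probability (1/5)^2 · (4/5)^9 = 262144/48828125
P = 55 · 262144/48828125 = 2883584/9765625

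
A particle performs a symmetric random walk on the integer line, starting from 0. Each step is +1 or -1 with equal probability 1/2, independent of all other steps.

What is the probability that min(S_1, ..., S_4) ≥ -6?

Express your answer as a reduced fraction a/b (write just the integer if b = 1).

Answer: 1

Derivation:
Let f(t,s) = #length-t paths at position s with S_1..S_t all ≥ -6.
f(t,s) = f(t-1,s-1) + f(t-1,s+1) for s ≥ -6; f(t,s) = 0 for s < -6.
t=0: f(0,0)=1
t=1: f(1,-1)=1 f(1,1)=1
t=2: f(2,-2)=1 f(2,0)=2 f(2,2)=1
t=3: f(3,-3)=1 f(3,-1)=3 f(3,1)=3 f(3,3)=1
t=4: f(4,-4)=1 f(4,-2)=4 f(4,0)=6 f(4,2)=4 f(4,4)=1
Σ_s f(4,s) = 16
P = 16/16 = 1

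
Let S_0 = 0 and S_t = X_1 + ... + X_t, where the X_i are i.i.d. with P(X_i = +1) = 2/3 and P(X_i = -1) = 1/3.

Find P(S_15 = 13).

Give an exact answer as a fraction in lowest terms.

To reach position 13 after 15 steps: need 14 steps of +1 and 1 step of -1.
Number of such sequences: C(15,14) = 15
Each has probability (2/3)^14 · (1/3)^1 = 16384/14348907
P = 15 · 16384/14348907 = 81920/4782969

Answer: 81920/4782969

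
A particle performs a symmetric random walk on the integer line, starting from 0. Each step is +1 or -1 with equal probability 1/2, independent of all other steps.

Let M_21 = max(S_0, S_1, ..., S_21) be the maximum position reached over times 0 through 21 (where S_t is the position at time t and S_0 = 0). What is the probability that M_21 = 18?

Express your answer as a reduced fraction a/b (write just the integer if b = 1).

Let M_21 = max(S_0,...,S_21). Use the reflection principle: for j ≥ 1, #{paths with M_21 ≥ j} = #{S_21 ≥ j} + #{S_21 ≥ j+1}.
By reflection, #{M_21 ≥ 18} = #{S_21 ≥ 18} + #{S_21 ≥ 19} = 22 + 22 = 44.
#{M_21 ≥ 19} = #{S_21 ≥ 19} + #{S_21 ≥ 20} = 22 + 1 = 23.
#{M_21 = 18} = 44 - 23 = 21.
P(M_21 = 18) = 21/2097152 = 21/2097152

Answer: 21/2097152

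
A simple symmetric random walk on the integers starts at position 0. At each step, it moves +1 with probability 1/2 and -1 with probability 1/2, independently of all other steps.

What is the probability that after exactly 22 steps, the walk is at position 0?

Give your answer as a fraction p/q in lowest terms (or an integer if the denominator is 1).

To return to 0 after 22 steps: need exactly 11 steps of +1 and 11 of -1.
Favorable paths: C(22,11) = 705432
Total paths: 2^22 = 4194304
P = 705432/4194304 = 88179/524288

Answer: 88179/524288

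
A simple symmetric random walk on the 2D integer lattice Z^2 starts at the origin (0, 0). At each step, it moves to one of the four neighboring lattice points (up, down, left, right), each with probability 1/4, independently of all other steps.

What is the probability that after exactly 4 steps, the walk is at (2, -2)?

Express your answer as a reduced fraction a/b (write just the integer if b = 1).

Answer: 3/128

Derivation:
Let h be the number of horizontal steps (so 4-h are vertical). To end at (2,-2) need (h+2)/2 right-steps and ((4-h)-2)/2 up-steps.
Sum over h with 2 ≤ h ≤ 2, h ≡ 0 (mod 2), 4-h ≡ 0 (mod 2):
h=2: C(4,2)·C(2,2)·C(2,0) = 6·1·1 = 6
Total favorable: 6
Total paths: 4^4 = 256
P = 6/256 = 3/128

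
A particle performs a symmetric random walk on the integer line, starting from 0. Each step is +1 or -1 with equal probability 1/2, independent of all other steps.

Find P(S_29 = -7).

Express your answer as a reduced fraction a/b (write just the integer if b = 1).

To reach position -7 after 29 steps: need 11 steps of +1 and 18 of -1.
Favorable paths: C(29,11) = 34597290
Total paths: 2^29 = 536870912
P = 34597290/536870912 = 17298645/268435456

Answer: 17298645/268435456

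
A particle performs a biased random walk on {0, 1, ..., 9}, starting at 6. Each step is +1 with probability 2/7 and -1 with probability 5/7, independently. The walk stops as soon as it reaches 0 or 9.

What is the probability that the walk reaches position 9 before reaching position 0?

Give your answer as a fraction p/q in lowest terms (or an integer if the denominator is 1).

Answer: 1064/16689

Derivation:
Biased walk: p = 2/7, q = 5/7, r = q/p = 5/2
Gambler's ruin: P(hit 9 before 0 | start at 6) = (1 - r^a)/(1 - r^N)
r^6 = 15625/64; r^9 = 1953125/512
P = (1 - 15625/64) / (1 - 1953125/512) = -15561/64 / -1952613/512 = 1064/16689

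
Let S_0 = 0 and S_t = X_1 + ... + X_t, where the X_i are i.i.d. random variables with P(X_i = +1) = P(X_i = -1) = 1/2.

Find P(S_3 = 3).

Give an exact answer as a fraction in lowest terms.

To reach position 3 after 3 steps: need 3 steps of +1 and 0 of -1.
Favorable paths: C(3,3) = 1
Total paths: 2^3 = 8
P = 1/8 = 1/8

Answer: 1/8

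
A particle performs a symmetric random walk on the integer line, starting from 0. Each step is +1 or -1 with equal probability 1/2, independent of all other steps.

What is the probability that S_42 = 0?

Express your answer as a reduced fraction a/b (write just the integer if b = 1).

Answer: 67282234305/549755813888

Derivation:
To return to 0 after 42 steps: need exactly 21 steps of +1 and 21 of -1.
Favorable paths: C(42,21) = 538257874440
Total paths: 2^42 = 4398046511104
P = 538257874440/4398046511104 = 67282234305/549755813888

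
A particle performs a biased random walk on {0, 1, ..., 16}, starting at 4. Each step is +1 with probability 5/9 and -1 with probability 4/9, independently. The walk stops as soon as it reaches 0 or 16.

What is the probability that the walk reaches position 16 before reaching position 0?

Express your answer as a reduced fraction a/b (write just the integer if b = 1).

Biased walk: p = 5/9, q = 4/9, r = q/p = 4/5
Gambler's ruin: P(hit 16 before 0 | start at 4) = (1 - r^a)/(1 - r^N)
r^4 = 256/625; r^16 = 4294967296/152587890625
P = (1 - 256/625) / (1 - 4294967296/152587890625) = 369/625 / 148292923329/152587890625 = 244140625/401877841

Answer: 244140625/401877841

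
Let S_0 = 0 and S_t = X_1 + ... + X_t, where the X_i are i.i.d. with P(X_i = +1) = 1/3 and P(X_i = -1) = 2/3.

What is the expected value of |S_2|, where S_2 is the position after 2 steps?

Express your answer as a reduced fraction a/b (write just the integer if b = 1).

S_2 takes values m ≡ 0 (mod 2) with |m| ≤ 2; P(S_2=m) = C(2,(2+m)/2) · (1/3)^((2+m)/2) · (2/3)^((2-m)/2).
Distribution: P(S=-2)=4/9, P(S=0)=4/9, P(S=2)=1/9
E[|S_2|] = Σ_m |m|·P(S_2=m) = 10/9

Answer: 10/9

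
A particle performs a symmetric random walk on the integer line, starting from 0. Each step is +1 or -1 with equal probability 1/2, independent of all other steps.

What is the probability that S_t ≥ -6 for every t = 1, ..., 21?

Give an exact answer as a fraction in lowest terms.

Answer: 227069/262144

Derivation:
Let f(t,s) = #length-t paths at position s with S_1..S_t all ≥ -6.
f(t,s) = f(t-1,s-1) + f(t-1,s+1) for s ≥ -6; f(t,s) = 0 for s < -6.
t=0: f(0,0)=1
t=1: f(1,-1)=1 f(1,1)=1
t=2: f(2,-2)=1 f(2,0)=2 f(2,2)=1
t=3: f(3,-3)=1 f(3,-1)=3 f(3,1)=3 f(3,3)=1
t=4: f(4,-4)=1 f(4,-2)=4 f(4,0)=6 f(4,2)=4 f(4,4)=1
t=5: f(5,-5)=1 f(5,-3)=5 f(5,-1)=10 f(5,1)=10 f(5,3)=5 f(5,5)=1
t=6: f(6,-6)=1 f(6,-4)=6 f(6,-2)=15 f(6,0)=20 f(6,2)=15 f(6,4)=6 f(6,6)=1
t=7: f(7,-5)=7 f(7,-3)=21 f(7,-1)=35 f(7,1)=35 f(7,3)=21 f(7,5)=7 f(7,7)=1
t=8: f(8,-6)=7 f(8,-4)=28 f(8,-2)=56 f(8,0)=70 f(8,2)=56 f(8,4)=28 f(8,6)=8 f(8,8)=1
t=9: f(9,-5)=35 f(9,-3)=84 f(9,-1)=126 f(9,1)=126 f(9,3)=84 f(9,5)=36 f(9,7)=9 f(9,9)=1
t=10: f(10,-6)=35 f(10,-4)=119 f(10,-2)=210 f(10,0)=252 f(10,2)=210 f(10,4)=120 f(10,6)=45 f(10,8)=10 f(10,10)=1
t=11: f(11,-5)=154 f(11,-3)=329 f(11,-1)=462 f(11,1)=462 f(11,3)=330 f(11,5)=165 f(11,7)=55 f(11,9)=11 f(11,11)=1
t=12: f(12,-6)=154 f(12,-4)=483 f(12,-2)=791 f(12,0)=924 f(12,2)=792 f(12,4)=495 f(12,6)=220 f(12,8)=66 f(12,10)=12 f(12,12)=1
t=13: f(13,-5)=637 f(13,-3)=1274 f(13,-1)=1715 f(13,1)=1716 f(13,3)=1287 f(13,5)=715 f(13,7)=286 f(13,9)=78 f(13,11)=13 f(13,13)=1
t=14: f(14,-6)=637 f(14,-4)=1911 f(14,-2)=2989 f(14,0)=3431 f(14,2)=3003 f(14,4)=2002 f(14,6)=1001 f(14,8)=364 f(14,10)=91 f(14,12)=14 f(14,14)=1
t=15: f(15,-5)=2548 f(15,-3)=4900 f(15,-1)=6420 f(15,1)=6434 f(15,3)=5005 f(15,5)=3003 f(15,7)=1365 f(15,9)=455 f(15,11)=105 f(15,13)=15 f(15,15)=1
t=16: f(16,-6)=2548 f(16,-4)=7448 f(16,-2)=11320 f(16,0)=12854 f(16,2)=11439 f(16,4)=8008 f(16,6)=4368 f(16,8)=1820 f(16,10)=560 f(16,12)=120 f(16,14)=16 f(16,16)=1
t=17: f(17,-5)=9996 f(17,-3)=18768 f(17,-1)=24174 f(17,1)=24293 f(17,3)=19447 f(17,5)=12376 f(17,7)=6188 f(17,9)=2380 f(17,11)=680 f(17,13)=136 f(17,15)=17 f(17,17)=1
t=18: f(18,-6)=9996 f(18,-4)=28764 f(18,-2)=42942 f(18,0)=48467 f(18,2)=43740 f(18,4)=31823 f(18,6)=18564 f(18,8)=8568 f(18,10)=3060 f(18,12)=816 f(18,14)=153 f(18,16)=18 f(18,18)=1
t=19: f(19,-5)=38760 f(19,-3)=71706 f(19,-1)=91409 f(19,1)=92207 f(19,3)=75563 f(19,5)=50387 f(19,7)=27132 f(19,9)=11628 f(19,11)=3876 f(19,13)=969 f(19,15)=171 f(19,17)=19 f(19,19)=1
t=20: f(20,-6)=38760 f(20,-4)=110466 f(20,-2)=163115 f(20,0)=183616 f(20,2)=167770 f(20,4)=125950 f(20,6)=77519 f(20,8)=38760 f(20,10)=15504 f(20,12)=4845 f(20,14)=1140 f(20,16)=190 f(20,18)=20 f(20,20)=1
t=21: f(21,-5)=149226 f(21,-3)=273581 f(21,-1)=346731 f(21,1)=351386 f(21,3)=293720 f(21,5)=203469 f(21,7)=116279 f(21,9)=54264 f(21,11)=20349 f(21,13)=5985 f(21,15)=1330 f(21,17)=210 f(21,19)=21 f(21,21)=1
Σ_s f(21,s) = 1816552
P = 1816552/2097152 = 227069/262144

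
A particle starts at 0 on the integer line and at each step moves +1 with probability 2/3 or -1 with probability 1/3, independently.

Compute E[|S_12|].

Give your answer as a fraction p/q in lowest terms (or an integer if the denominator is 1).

S_12 takes values m ≡ 0 (mod 2) with |m| ≤ 12; P(S_12=m) = C(12,(12+m)/2) · (2/3)^((12+m)/2) · (1/3)^((12-m)/2).
Distribution: P(S=-12)=1/531441, P(S=-10)=8/177147, P(S=-8)=88/177147, P(S=-6)=1760/531441, P(S=-4)=880/59049, P(S=-2)=2816/59049, P(S=0)=19712/177147, P(S=2)=11264/59049, P(S=4)=14080/59049, P(S=6)=112640/531441, P(S=8)=22528/177147, P(S=10)=8192/177147, P(S=12)=4096/531441
E[|S_12|] = Σ_m |m|·P(S_12=m) = 257372/59049

Answer: 257372/59049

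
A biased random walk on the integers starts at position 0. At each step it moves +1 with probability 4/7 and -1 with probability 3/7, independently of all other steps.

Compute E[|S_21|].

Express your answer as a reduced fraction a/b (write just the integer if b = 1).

Answer: 50530025743485051/11398895185373143

Derivation:
S_21 takes values m ≡ 1 (mod 2) with |m| ≤ 21; P(S_21=m) = C(21,(21+m)/2) · (4/7)^((21+m)/2) · (3/7)^((21-m)/2).
Distribution: P(S=-21)=10460353203/558545864083284007, P(S=-19)=41841412812/79792266297612001, P(S=-17)=557885504160/79792266297612001, P(S=-15)=4711033146240/79792266297612001, P(S=-13)=28266198877440/79792266297612001, P(S=-11)=128140101577728/79792266297612001, P(S=-9)=455609250054144/79792266297612001, P(S=-7)=9112185001082880/558545864083284007, P(S=-5)=3037395000360960/79792266297612001, P(S=-3)=5849797778472960/79792266297612001, P(S=-1)=9359676445556736/79792266297612001, P(S=1)=12479568594075648/79792266297612001, P(S=3)=13866187326750720/79792266297612001, P(S=5)=12799557532385280/79792266297612001, P(S=7)=68264306839388160/558545864083284007, P(S=9)=6067938385723392/79792266297612001, P(S=11)=3033969192861696/79792266297612001, P(S=13)=1189791840337920/79792266297612001, P(S=15)=352530915655680/79792266297612001, P(S=17)=74217034874880/79792266297612001, P(S=19)=9895604649984/79792266297612001, P(S=21)=4398046511104/558545864083284007
E[|S_21|] = Σ_m |m|·P(S_21=m) = 50530025743485051/11398895185373143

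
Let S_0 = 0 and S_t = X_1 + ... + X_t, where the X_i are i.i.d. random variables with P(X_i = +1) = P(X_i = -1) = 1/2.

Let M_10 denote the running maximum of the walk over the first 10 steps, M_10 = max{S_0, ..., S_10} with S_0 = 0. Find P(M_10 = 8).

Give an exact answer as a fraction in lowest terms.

Let M_10 = max(S_0,...,S_10). Use the reflection principle: for j ≥ 1, #{paths with M_10 ≥ j} = #{S_10 ≥ j} + #{S_10 ≥ j+1}.
By reflection, #{M_10 ≥ 8} = #{S_10 ≥ 8} + #{S_10 ≥ 9} = 11 + 1 = 12.
#{M_10 ≥ 9} = #{S_10 ≥ 9} + #{S_10 ≥ 10} = 1 + 1 = 2.
#{M_10 = 8} = 12 - 2 = 10.
P(M_10 = 8) = 10/1024 = 5/512

Answer: 5/512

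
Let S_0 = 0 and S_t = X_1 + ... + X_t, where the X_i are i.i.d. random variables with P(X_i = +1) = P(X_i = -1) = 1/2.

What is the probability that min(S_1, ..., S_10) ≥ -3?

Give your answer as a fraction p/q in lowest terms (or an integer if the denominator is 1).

Answer: 99/128

Derivation:
Let f(t,s) = #length-t paths at position s with S_1..S_t all ≥ -3.
f(t,s) = f(t-1,s-1) + f(t-1,s+1) for s ≥ -3; f(t,s) = 0 for s < -3.
t=0: f(0,0)=1
t=1: f(1,-1)=1 f(1,1)=1
t=2: f(2,-2)=1 f(2,0)=2 f(2,2)=1
t=3: f(3,-3)=1 f(3,-1)=3 f(3,1)=3 f(3,3)=1
t=4: f(4,-2)=4 f(4,0)=6 f(4,2)=4 f(4,4)=1
t=5: f(5,-3)=4 f(5,-1)=10 f(5,1)=10 f(5,3)=5 f(5,5)=1
t=6: f(6,-2)=14 f(6,0)=20 f(6,2)=15 f(6,4)=6 f(6,6)=1
t=7: f(7,-3)=14 f(7,-1)=34 f(7,1)=35 f(7,3)=21 f(7,5)=7 f(7,7)=1
t=8: f(8,-2)=48 f(8,0)=69 f(8,2)=56 f(8,4)=28 f(8,6)=8 f(8,8)=1
t=9: f(9,-3)=48 f(9,-1)=117 f(9,1)=125 f(9,3)=84 f(9,5)=36 f(9,7)=9 f(9,9)=1
t=10: f(10,-2)=165 f(10,0)=242 f(10,2)=209 f(10,4)=120 f(10,6)=45 f(10,8)=10 f(10,10)=1
Σ_s f(10,s) = 792
P = 792/1024 = 99/128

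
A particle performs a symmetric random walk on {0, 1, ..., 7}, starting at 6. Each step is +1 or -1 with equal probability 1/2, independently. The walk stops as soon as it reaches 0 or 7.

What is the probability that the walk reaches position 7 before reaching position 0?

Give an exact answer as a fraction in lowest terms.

Symmetric walk (p = 1/2): the harmonic-function argument gives P(hit 7 before 0 | start at 6) = a/N.
P = 6/7 = 6/7

Answer: 6/7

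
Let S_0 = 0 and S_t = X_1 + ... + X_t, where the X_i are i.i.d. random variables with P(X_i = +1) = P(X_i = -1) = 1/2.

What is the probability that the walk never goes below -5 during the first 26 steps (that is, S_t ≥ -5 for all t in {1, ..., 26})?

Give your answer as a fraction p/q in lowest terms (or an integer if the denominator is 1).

Answer: 50480055/67108864

Derivation:
Let f(t,s) = #length-t paths at position s with S_1..S_t all ≥ -5.
f(t,s) = f(t-1,s-1) + f(t-1,s+1) for s ≥ -5; f(t,s) = 0 for s < -5.
t=0: f(0,0)=1
t=1: f(1,-1)=1 f(1,1)=1
t=2: f(2,-2)=1 f(2,0)=2 f(2,2)=1
t=3: f(3,-3)=1 f(3,-1)=3 f(3,1)=3 f(3,3)=1
t=4: f(4,-4)=1 f(4,-2)=4 f(4,0)=6 f(4,2)=4 f(4,4)=1
t=5: f(5,-5)=1 f(5,-3)=5 f(5,-1)=10 f(5,1)=10 f(5,3)=5 f(5,5)=1
t=6: f(6,-4)=6 f(6,-2)=15 f(6,0)=20 f(6,2)=15 f(6,4)=6 f(6,6)=1
t=7: f(7,-5)=6 f(7,-3)=21 f(7,-1)=35 f(7,1)=35 f(7,3)=21 f(7,5)=7 f(7,7)=1
t=8: f(8,-4)=27 f(8,-2)=56 f(8,0)=70 f(8,2)=56 f(8,4)=28 f(8,6)=8 f(8,8)=1
t=9: f(9,-5)=27 f(9,-3)=83 f(9,-1)=126 f(9,1)=126 f(9,3)=84 f(9,5)=36 f(9,7)=9 f(9,9)=1
t=10: f(10,-4)=110 f(10,-2)=209 f(10,0)=252 f(10,2)=210 f(10,4)=120 f(10,6)=45 f(10,8)=10 f(10,10)=1
t=11: f(11,-5)=110 f(11,-3)=319 f(11,-1)=461 f(11,1)=462 f(11,3)=330 f(11,5)=165 f(11,7)=55 f(11,9)=11 f(11,11)=1
t=12: f(12,-4)=429 f(12,-2)=780 f(12,0)=923 f(12,2)=792 f(12,4)=495 f(12,6)=220 f(12,8)=66 f(12,10)=12 f(12,12)=1
t=13: f(13,-5)=429 f(13,-3)=1209 f(13,-1)=1703 f(13,1)=1715 f(13,3)=1287 f(13,5)=715 f(13,7)=286 f(13,9)=78 f(13,11)=13 f(13,13)=1
t=14: f(14,-4)=1638 f(14,-2)=2912 f(14,0)=3418 f(14,2)=3002 f(14,4)=2002 f(14,6)=1001 f(14,8)=364 f(14,10)=91 f(14,12)=14 f(14,14)=1
t=15: f(15,-5)=1638 f(15,-3)=4550 f(15,-1)=6330 f(15,1)=6420 f(15,3)=5004 f(15,5)=3003 f(15,7)=1365 f(15,9)=455 f(15,11)=105 f(15,13)=15 f(15,15)=1
t=16: f(16,-4)=6188 f(16,-2)=10880 f(16,0)=12750 f(16,2)=11424 f(16,4)=8007 f(16,6)=4368 f(16,8)=1820 f(16,10)=560 f(16,12)=120 f(16,14)=16 f(16,16)=1
t=17: f(17,-5)=6188 f(17,-3)=17068 f(17,-1)=23630 f(17,1)=24174 f(17,3)=19431 f(17,5)=12375 f(17,7)=6188 f(17,9)=2380 f(17,11)=680 f(17,13)=136 f(17,15)=17 f(17,17)=1
t=18: f(18,-4)=23256 f(18,-2)=40698 f(18,0)=47804 f(18,2)=43605 f(18,4)=31806 f(18,6)=18563 f(18,8)=8568 f(18,10)=3060 f(18,12)=816 f(18,14)=153 f(18,16)=18 f(18,18)=1
t=19: f(19,-5)=23256 f(19,-3)=63954 f(19,-1)=88502 f(19,1)=91409 f(19,3)=75411 f(19,5)=50369 f(19,7)=27131 f(19,9)=11628 f(19,11)=3876 f(19,13)=969 f(19,15)=171 f(19,17)=19 f(19,19)=1
t=20: f(20,-4)=87210 f(20,-2)=152456 f(20,0)=179911 f(20,2)=166820 f(20,4)=125780 f(20,6)=77500 f(20,8)=38759 f(20,10)=15504 f(20,12)=4845 f(20,14)=1140 f(20,16)=190 f(20,18)=20 f(20,20)=1
t=21: f(21,-5)=87210 f(21,-3)=239666 f(21,-1)=332367 f(21,1)=346731 f(21,3)=292600 f(21,5)=203280 f(21,7)=116259 f(21,9)=54263 f(21,11)=20349 f(21,13)=5985 f(21,15)=1330 f(21,17)=210 f(21,19)=21 f(21,21)=1
t=22: f(22,-4)=326876 f(22,-2)=572033 f(22,0)=679098 f(22,2)=639331 f(22,4)=495880 f(22,6)=319539 f(22,8)=170522 f(22,10)=74612 f(22,12)=26334 f(22,14)=7315 f(22,16)=1540 f(22,18)=231 f(22,20)=22 f(22,22)=1
t=23: f(23,-5)=326876 f(23,-3)=898909 f(23,-1)=1251131 f(23,1)=1318429 f(23,3)=1135211 f(23,5)=815419 f(23,7)=490061 f(23,9)=245134 f(23,11)=100946 f(23,13)=33649 f(23,15)=8855 f(23,17)=1771 f(23,19)=253 f(23,21)=23 f(23,23)=1
t=24: f(24,-4)=1225785 f(24,-2)=2150040 f(24,0)=2569560 f(24,2)=2453640 f(24,4)=1950630 f(24,6)=1305480 f(24,8)=735195 f(24,10)=346080 f(24,12)=134595 f(24,14)=42504 f(24,16)=10626 f(24,18)=2024 f(24,20)=276 f(24,22)=24 f(24,24)=1
t=25: f(25,-5)=1225785 f(25,-3)=3375825 f(25,-1)=4719600 f(25,1)=5023200 f(25,3)=4404270 f(25,5)=3256110 f(25,7)=2040675 f(25,9)=1081275 f(25,11)=480675 f(25,13)=177099 f(25,15)=53130 f(25,17)=12650 f(25,19)=2300 f(25,21)=300 f(25,23)=25 f(25,25)=1
t=26: f(26,-4)=4601610 f(26,-2)=8095425 f(26,0)=9742800 f(26,2)=9427470 f(26,4)=7660380 f(26,6)=5296785 f(26,8)=3121950 f(26,10)=1561950 f(26,12)=657774 f(26,14)=230229 f(26,16)=65780 f(26,18)=14950 f(26,20)=2600 f(26,22)=325 f(26,24)=26 f(26,26)=1
Σ_s f(26,s) = 50480055
P = 50480055/67108864 = 50480055/67108864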